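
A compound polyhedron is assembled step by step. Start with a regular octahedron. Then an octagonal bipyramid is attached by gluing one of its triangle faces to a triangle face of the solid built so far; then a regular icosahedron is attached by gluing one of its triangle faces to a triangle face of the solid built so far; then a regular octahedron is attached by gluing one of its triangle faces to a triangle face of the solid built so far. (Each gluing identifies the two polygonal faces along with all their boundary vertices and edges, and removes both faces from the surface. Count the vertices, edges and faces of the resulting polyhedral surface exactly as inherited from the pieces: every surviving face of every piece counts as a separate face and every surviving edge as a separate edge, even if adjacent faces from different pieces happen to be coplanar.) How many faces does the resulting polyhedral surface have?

46

A regular octahedron: V=6, E=12, F=8.
Attach an octagonal bipyramid (V=10, E=24, F=16) along a 3-gon: merge 3 vertices and 3 edges, delete both glued faces → V=13, E=33, F=22.
Attach a regular icosahedron (V=12, E=30, F=20) along a 3-gon: merge 3 vertices and 3 edges, delete both glued faces → V=22, E=60, F=40.
Attach a regular octahedron (V=6, E=12, F=8) along a 3-gon: merge 3 vertices and 3 edges, delete both glued faces → V=25, E=69, F=46.
Check: V − E + F = 25 − 69 + 46 = 2.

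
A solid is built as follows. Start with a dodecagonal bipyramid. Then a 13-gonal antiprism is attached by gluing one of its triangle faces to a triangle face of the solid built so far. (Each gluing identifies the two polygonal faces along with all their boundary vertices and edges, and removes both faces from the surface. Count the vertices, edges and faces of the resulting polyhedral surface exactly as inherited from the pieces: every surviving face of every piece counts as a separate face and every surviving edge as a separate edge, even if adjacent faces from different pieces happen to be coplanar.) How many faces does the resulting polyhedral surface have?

50

A dodecagonal bipyramid: V=14, E=36, F=24.
Attach a 13-gonal antiprism (V=26, E=52, F=28) along a 3-gon: merge 3 vertices and 3 edges, delete both glued faces → V=37, E=85, F=50.
Check: V − E + F = 37 − 85 + 50 = 2.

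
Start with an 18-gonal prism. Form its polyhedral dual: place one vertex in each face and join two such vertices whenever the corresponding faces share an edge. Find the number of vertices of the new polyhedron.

The base solid has V = 36, E = 54, F = 20.
The dual swaps V and F and preserves E: V′ = F = 20, E′ = E = 54, F′ = V = 36.

20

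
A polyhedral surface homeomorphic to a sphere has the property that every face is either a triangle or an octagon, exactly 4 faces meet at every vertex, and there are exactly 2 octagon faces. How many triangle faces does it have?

16

Let x be the number of triangles; then F = 2 + x.
Edge–face incidences: 2E = 8·2 + 3·x = 16 + 3x.
Every vertex has degree 4, so 4V = 2E.
Euler: V − E + F = 2 ⇒ (2E)/4 − E + (2 + x) = 2.
Multiply by 8: 2·(2E) − 4·(2E) + 8·(2 + x) = 16, i.e. 16 + 8x − 2·(16 + 3x) = 16.
Collecting terms: 2x − 16 = 16, so 2x = 32, so x = 16.
Then 2E = 16 + 3·16 = 64, so E = 32, V = 2E/4 = 16, F = 2 + 16 = 18.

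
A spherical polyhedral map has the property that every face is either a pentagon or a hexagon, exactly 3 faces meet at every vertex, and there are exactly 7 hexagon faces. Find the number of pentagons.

12

Let x be the number of pentagons; then F = 7 + x.
Edge–face incidences: 2E = 6·7 + 5·x = 42 + 5x.
Every vertex has degree 3, so 3V = 2E.
Euler: V − E + F = 2 ⇒ (2E)/3 − E + (7 + x) = 2.
Multiply by 6: 2·(2E) − 3·(2E) + 6·(7 + x) = 12, i.e. 42 + 6x − (42 + 5x) = 12.
Collecting terms: x = 12.
Then 2E = 42 + 5·12 = 102, so E = 51, V = 2E/3 = 34, F = 7 + 12 = 19.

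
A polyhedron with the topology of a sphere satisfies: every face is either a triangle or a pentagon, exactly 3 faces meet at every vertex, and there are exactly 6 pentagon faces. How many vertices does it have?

Let x be the number of triangles; then F = 6 + x.
Edge–face incidences: 2E = 5·6 + 3·x = 30 + 3x.
Every vertex has degree 3, so 3V = 2E.
Euler: V − E + F = 2 ⇒ (2E)/3 − E + (6 + x) = 2.
Multiply by 6: 2·(2E) − 3·(2E) + 6·(6 + x) = 12, i.e. 36 + 6x − (30 + 3x) = 12.
Collecting terms: 3x + 6 = 12, so 3x = 6, so x = 2.
Then 2E = 30 + 3·2 = 36, so E = 18, V = 2E/3 = 12, F = 6 + 2 = 8.

12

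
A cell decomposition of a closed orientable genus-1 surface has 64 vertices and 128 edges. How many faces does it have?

64

For a closed orientable surface of genus 1, χ = 2 − 2·1 = 0.
F = 0 − V + E = 0 − 64 + 128 = 64.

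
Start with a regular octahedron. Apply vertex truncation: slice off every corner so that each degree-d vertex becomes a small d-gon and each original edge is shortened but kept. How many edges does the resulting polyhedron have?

The base solid has V = 6, E = 12, F = 8.
Truncation replaces each original edge-end by a new vertex, so V′ = 2E = 24.
Each original edge survives, and each old vertex of degree d contributes d new edges; summing degrees gives Σd = 2E, so E′ = E + 2E = 3E = 36.
Each original face survives and each original vertex becomes one new face: F′ = F + V = 14.

36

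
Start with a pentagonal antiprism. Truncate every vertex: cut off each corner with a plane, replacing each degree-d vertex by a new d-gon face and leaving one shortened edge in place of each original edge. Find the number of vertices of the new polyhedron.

40

The base solid has V = 10, E = 20, F = 12.
Truncation replaces each original edge-end by a new vertex, so V′ = 2E = 40.
Each original edge survives, and each old vertex of degree d contributes d new edges; summing degrees gives Σd = 2E, so E′ = E + 2E = 3E = 60.
Each original face survives and each original vertex becomes one new face: F′ = F + V = 22.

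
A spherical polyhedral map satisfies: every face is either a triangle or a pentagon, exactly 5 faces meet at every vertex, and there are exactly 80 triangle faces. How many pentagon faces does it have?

12

Let x be the number of pentagons; then F = 80 + x.
Edge–face incidences: 2E = 3·80 + 5·x = 240 + 5x.
Every vertex has degree 5, so 5V = 2E.
Euler: V − E + F = 2 ⇒ (2E)/5 − E + (80 + x) = 2.
Multiply by 10: 2·(2E) − 5·(2E) + 10·(80 + x) = 20, i.e. 800 + 10x − 3·(240 + 5x) = 20.
Collecting terms: −5x + 80 = 20, so −5x = −60, so x = 12.
Then 2E = 240 + 5·12 = 300, so E = 150, V = 2E/5 = 60, F = 80 + 12 = 92.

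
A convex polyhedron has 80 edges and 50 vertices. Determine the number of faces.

Here V − E + F = 2.
F = 2 − V + E = 2 − 50 + 80 = 32.

32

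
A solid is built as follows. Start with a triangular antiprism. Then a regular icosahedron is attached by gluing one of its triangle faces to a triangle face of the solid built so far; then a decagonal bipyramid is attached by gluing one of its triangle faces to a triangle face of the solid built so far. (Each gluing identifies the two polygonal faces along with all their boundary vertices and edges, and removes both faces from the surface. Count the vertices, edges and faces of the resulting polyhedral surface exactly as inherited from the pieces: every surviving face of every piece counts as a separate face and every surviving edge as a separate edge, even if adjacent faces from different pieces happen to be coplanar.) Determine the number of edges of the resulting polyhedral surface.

A triangular antiprism: V=6, E=12, F=8.
Attach a regular icosahedron (V=12, E=30, F=20) along a 3-gon: merge 3 vertices and 3 edges, delete both glued faces → V=15, E=39, F=26.
Attach a decagonal bipyramid (V=12, E=30, F=20) along a 3-gon: merge 3 vertices and 3 edges, delete both glued faces → V=24, E=66, F=44.
Check: V − E + F = 24 − 66 + 44 = 2.

66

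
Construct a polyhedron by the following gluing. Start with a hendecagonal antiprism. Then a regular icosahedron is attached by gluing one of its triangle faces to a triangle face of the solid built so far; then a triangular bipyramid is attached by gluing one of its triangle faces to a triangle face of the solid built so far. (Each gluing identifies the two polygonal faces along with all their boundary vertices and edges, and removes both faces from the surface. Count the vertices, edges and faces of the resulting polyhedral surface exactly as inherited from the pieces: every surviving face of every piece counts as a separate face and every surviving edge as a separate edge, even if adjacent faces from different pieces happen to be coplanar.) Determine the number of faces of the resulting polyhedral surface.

A hendecagonal antiprism: V=22, E=44, F=24.
Attach a regular icosahedron (V=12, E=30, F=20) along a 3-gon: merge 3 vertices and 3 edges, delete both glued faces → V=31, E=71, F=42.
Attach a triangular bipyramid (V=5, E=9, F=6) along a 3-gon: merge 3 vertices and 3 edges, delete both glued faces → V=33, E=77, F=46.
Check: V − E + F = 33 − 77 + 46 = 2.

46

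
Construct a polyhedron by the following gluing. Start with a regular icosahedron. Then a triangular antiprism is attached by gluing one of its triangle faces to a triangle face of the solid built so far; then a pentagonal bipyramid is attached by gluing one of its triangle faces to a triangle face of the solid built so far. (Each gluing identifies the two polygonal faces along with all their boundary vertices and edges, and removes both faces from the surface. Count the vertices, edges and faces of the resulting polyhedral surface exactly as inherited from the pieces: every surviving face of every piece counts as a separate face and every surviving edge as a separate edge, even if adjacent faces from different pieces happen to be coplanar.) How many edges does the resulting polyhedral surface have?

A regular icosahedron: V=12, E=30, F=20.
Attach a triangular antiprism (V=6, E=12, F=8) along a 3-gon: merge 3 vertices and 3 edges, delete both glued faces → V=15, E=39, F=26.
Attach a pentagonal bipyramid (V=7, E=15, F=10) along a 3-gon: merge 3 vertices and 3 edges, delete both glued faces → V=19, E=51, F=34.
Check: V − E + F = 19 − 51 + 34 = 2.

51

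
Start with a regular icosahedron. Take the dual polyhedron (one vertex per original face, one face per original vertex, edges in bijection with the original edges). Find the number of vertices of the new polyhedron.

The base solid has V = 12, E = 30, F = 20.
The dual swaps V and F and preserves E: V′ = F = 20, E′ = E = 30, F′ = V = 12.

20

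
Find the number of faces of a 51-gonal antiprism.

104

An antiprism on an n-gon has two n-gon caps and 2n triangles: V = 2·51 = 102, E = 4·51 = 204, F = 2·51 + 2 = 104.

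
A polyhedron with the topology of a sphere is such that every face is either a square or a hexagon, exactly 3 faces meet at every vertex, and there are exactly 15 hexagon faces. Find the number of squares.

6

Let x be the number of squares; then F = 15 + x.
Edge–face incidences: 2E = 6·15 + 4·x = 90 + 4x.
Every vertex has degree 3, so 3V = 2E.
Euler: V − E + F = 2 ⇒ (2E)/3 − E + (15 + x) = 2.
Multiply by 6: 2·(2E) − 3·(2E) + 6·(15 + x) = 12, i.e. 90 + 6x − (90 + 4x) = 12.
Collecting terms: 2x = 12, so x = 6.
Then 2E = 90 + 4·6 = 114, so E = 57, V = 2E/3 = 38, F = 15 + 6 = 21.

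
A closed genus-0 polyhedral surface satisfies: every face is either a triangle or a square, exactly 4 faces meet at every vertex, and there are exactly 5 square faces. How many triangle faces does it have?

8

Let x be the number of triangles; then F = 5 + x.
Edge–face incidences: 2E = 4·5 + 3·x = 20 + 3x.
Every vertex has degree 4, so 4V = 2E.
Euler: V − E + F = 2 ⇒ (2E)/4 − E + (5 + x) = 2.
Multiply by 8: 2·(2E) − 4·(2E) + 8·(5 + x) = 16, i.e. 40 + 8x − 2·(20 + 3x) = 16.
Collecting terms: 2x = 16, so x = 8.
Then 2E = 20 + 3·8 = 44, so E = 22, V = 2E/4 = 11, F = 5 + 8 = 13.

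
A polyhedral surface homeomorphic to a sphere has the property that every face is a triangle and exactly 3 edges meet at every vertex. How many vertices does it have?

4

Each face has 3 edges and each edge borders two faces, so 2E = 3F.
Each vertex has degree 3, so 3V = 2E and hence V = 3F/3.
Euler: V − E + F = 2 ⇒ (3F/3) − (3F/2) + F = 2.
Multiply by 6: (6 − 9 + 6)F = 12, i.e. 3F = 12.
So F = 4, E = 3·4/2 = 6, V = 3·4/3 = 4.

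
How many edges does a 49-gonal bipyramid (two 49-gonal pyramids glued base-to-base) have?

A bipyramid over an n-gon has 2n triangular faces and n + 2 vertices: V = 49 + 2 = 51, E = 3·49 = 147, F = 2·49 = 98.

147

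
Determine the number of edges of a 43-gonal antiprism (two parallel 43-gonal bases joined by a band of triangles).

172

An antiprism on an n-gon has two n-gon caps and 2n triangles: V = 2·43 = 86, E = 4·43 = 172, F = 2·43 + 2 = 88.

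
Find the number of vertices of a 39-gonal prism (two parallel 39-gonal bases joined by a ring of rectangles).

78

A prism on an n-gon has two n-gon bases and n rectangular sides: V = 2·39 = 78, E = 3·39 = 117, F = 39 + 2 = 41.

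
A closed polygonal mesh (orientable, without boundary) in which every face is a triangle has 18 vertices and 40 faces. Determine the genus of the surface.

2

Every face is a triangle, so 2E = 3·40 = 120, giving E = 60.
χ = V − E + F = 18 − 60 + 40 = -2.
For a closed orientable surface χ = 2 − 2g, so g = (2 − (-2))/2 = 2.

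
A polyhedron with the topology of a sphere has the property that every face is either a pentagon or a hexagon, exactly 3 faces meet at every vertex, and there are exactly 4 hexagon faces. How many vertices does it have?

28

Let x be the number of pentagons; then F = 4 + x.
Edge–face incidences: 2E = 6·4 + 5·x = 24 + 5x.
Every vertex has degree 3, so 3V = 2E.
Euler: V − E + F = 2 ⇒ (2E)/3 − E + (4 + x) = 2.
Multiply by 6: 2·(2E) − 3·(2E) + 6·(4 + x) = 12, i.e. 24 + 6x − (24 + 5x) = 12.
Collecting terms: x = 12.
Then 2E = 24 + 5·12 = 84, so E = 42, V = 2E/3 = 28, F = 4 + 12 = 16.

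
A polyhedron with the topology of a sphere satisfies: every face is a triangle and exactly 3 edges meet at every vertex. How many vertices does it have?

Each face has 3 edges and each edge borders two faces, so 2E = 3F.
Each vertex has degree 3, so 3V = 2E and hence V = 3F/3.
Euler: V − E + F = 2 ⇒ (3F/3) − (3F/2) + F = 2.
Multiply by 6: (6 − 9 + 6)F = 12, i.e. 3F = 12.
So F = 4, E = 3·4/2 = 6, V = 3·4/3 = 4.

4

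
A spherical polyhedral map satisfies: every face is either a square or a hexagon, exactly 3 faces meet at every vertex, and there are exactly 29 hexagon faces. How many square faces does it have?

6

Let x be the number of squares; then F = 29 + x.
Edge–face incidences: 2E = 6·29 + 4·x = 174 + 4x.
Every vertex has degree 3, so 3V = 2E.
Euler: V − E + F = 2 ⇒ (2E)/3 − E + (29 + x) = 2.
Multiply by 6: 2·(2E) − 3·(2E) + 6·(29 + x) = 12, i.e. 174 + 6x − (174 + 4x) = 12.
Collecting terms: 2x = 12, so x = 6.
Then 2E = 174 + 4·6 = 198, so E = 99, V = 2E/3 = 66, F = 29 + 6 = 35.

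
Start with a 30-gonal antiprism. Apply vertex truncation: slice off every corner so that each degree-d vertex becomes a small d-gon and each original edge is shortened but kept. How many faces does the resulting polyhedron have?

122

The base solid has V = 60, E = 120, F = 62.
Truncation replaces each original edge-end by a new vertex, so V′ = 2E = 240.
Each original edge survives, and each old vertex of degree d contributes d new edges; summing degrees gives Σd = 2E, so E′ = E + 2E = 3E = 360.
Each original face survives and each original vertex becomes one new face: F′ = F + V = 122.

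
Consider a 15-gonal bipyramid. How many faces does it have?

30

A bipyramid over an n-gon has 2n triangular faces and n + 2 vertices: V = 15 + 2 = 17, E = 3·15 = 45, F = 2·15 = 30.
Check: V − E + F = 17 − 45 + 30 = 2.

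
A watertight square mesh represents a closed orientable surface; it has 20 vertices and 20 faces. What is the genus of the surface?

Every face is a square, so 2E = 4·20 = 80, giving E = 40.
χ = V − E + F = 20 − 40 + 20 = 0.
For a closed orientable surface χ = 2 − 2g, so g = (2 − (0))/2 = 1.

1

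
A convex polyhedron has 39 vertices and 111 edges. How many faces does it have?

Here V − E + F = 2.
F = 2 − V + E = 2 − 39 + 111 = 74.

74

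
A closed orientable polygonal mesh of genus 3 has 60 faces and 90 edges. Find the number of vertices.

For a closed orientable surface of genus 3, χ = 2 − 2·3 = -4.
V = -4 + E − F = -4 + 90 − 60 = 26.

26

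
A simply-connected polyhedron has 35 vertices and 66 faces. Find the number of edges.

99

Here V − E + F = 2.
E = V + F − (2) = 35 + 66 − (2) = 99.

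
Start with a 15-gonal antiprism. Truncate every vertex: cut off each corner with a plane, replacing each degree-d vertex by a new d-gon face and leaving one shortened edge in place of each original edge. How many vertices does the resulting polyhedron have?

The base solid has V = 30, E = 60, F = 32.
Truncation replaces each original edge-end by a new vertex, so V′ = 2E = 120.
Each original edge survives, and each old vertex of degree d contributes d new edges; summing degrees gives Σd = 2E, so E′ = E + 2E = 3E = 180.
Each original face survives and each original vertex becomes one new face: F′ = F + V = 62.

120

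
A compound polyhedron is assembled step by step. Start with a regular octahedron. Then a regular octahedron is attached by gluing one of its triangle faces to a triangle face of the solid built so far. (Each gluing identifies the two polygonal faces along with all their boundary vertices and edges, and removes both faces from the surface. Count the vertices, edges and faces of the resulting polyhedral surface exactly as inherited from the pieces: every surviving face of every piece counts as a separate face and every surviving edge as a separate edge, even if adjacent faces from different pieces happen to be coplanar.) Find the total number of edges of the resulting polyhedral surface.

21

A regular octahedron: V=6, E=12, F=8.
Attach a regular octahedron (V=6, E=12, F=8) along a 3-gon: merge 3 vertices and 3 edges, delete both glued faces → V=9, E=21, F=14.
Check: V − E + F = 9 − 21 + 14 = 2.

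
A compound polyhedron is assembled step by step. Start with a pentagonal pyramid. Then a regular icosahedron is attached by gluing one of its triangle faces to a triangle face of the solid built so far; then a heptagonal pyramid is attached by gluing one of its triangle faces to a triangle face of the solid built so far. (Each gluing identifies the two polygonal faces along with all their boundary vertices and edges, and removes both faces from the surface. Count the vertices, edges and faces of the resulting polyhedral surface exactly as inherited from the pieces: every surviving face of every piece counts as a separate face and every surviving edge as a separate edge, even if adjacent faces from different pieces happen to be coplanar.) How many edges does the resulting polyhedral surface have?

48

A pentagonal pyramid: V=6, E=10, F=6.
Attach a regular icosahedron (V=12, E=30, F=20) along a 3-gon: merge 3 vertices and 3 edges, delete both glued faces → V=15, E=37, F=24.
Attach a heptagonal pyramid (V=8, E=14, F=8) along a 3-gon: merge 3 vertices and 3 edges, delete both glued faces → V=20, E=48, F=30.
Check: V − E + F = 20 − 48 + 30 = 2.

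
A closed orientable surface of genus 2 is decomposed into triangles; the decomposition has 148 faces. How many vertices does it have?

χ = 2 − 2·2 = -2, and every face is a triangle so 3F = 2E.
E = 3·148/2 = 222. Then V = -2 + E − F = -2 + 222 − 148 = 72.

72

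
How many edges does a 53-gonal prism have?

159

A prism on an n-gon has two n-gon bases and n rectangular sides: V = 2·53 = 106, E = 3·53 = 159, F = 53 + 2 = 55.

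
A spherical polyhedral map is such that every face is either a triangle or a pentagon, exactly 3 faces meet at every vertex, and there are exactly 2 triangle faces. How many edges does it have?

Let x be the number of pentagons; then F = 2 + x.
Edge–face incidences: 2E = 3·2 + 5·x = 6 + 5x.
Every vertex has degree 3, so 3V = 2E.
Euler: V − E + F = 2 ⇒ (2E)/3 − E + (2 + x) = 2.
Multiply by 6: 2·(2E) − 3·(2E) + 6·(2 + x) = 12, i.e. 12 + 6x − (6 + 5x) = 12.
Collecting terms: x + 6 = 12, so x = 6.
Then 2E = 6 + 5·6 = 36, so E = 18, V = 2E/3 = 12, F = 2 + 6 = 8.

18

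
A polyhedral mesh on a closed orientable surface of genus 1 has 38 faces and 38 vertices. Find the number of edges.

For a closed orientable surface of genus 1, χ = 2 − 2·1 = 0.
E = V + F − (0) = 38 + 38 − (0) = 76.

76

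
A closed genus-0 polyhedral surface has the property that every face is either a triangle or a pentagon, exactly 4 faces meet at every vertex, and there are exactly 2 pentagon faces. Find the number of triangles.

10

Let x be the number of triangles; then F = 2 + x.
Edge–face incidences: 2E = 5·2 + 3·x = 10 + 3x.
Every vertex has degree 4, so 4V = 2E.
Euler: V − E + F = 2 ⇒ (2E)/4 − E + (2 + x) = 2.
Multiply by 8: 2·(2E) − 4·(2E) + 8·(2 + x) = 16, i.e. 16 + 8x − 2·(10 + 3x) = 16.
Collecting terms: 2x − 4 = 16, so 2x = 20, so x = 10.
Then 2E = 10 + 3·10 = 40, so E = 20, V = 2E/4 = 10, F = 2 + 10 = 12.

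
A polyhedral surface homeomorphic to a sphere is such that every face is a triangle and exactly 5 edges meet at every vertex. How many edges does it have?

Each face has 3 edges and each edge borders two faces, so 2E = 3F.
Each vertex has degree 5, so 5V = 2E and hence V = 3F/5.
Euler: V − E + F = 2 ⇒ (3F/5) − (3F/2) + F = 2.
Multiply by 10: (6 − 15 + 10)F = 20, i.e. 1F = 20.
So F = 20, E = 3·20/2 = 30, V = 3·20/5 = 12.

30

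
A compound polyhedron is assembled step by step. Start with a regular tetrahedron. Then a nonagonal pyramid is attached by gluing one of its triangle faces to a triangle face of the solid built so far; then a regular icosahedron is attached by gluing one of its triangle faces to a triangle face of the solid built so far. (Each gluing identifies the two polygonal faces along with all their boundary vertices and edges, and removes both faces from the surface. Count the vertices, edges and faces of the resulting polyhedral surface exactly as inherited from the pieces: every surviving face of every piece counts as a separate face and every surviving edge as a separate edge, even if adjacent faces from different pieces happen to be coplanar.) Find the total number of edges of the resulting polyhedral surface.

48

A regular tetrahedron: V=4, E=6, F=4.
Attach a nonagonal pyramid (V=10, E=18, F=10) along a 3-gon: merge 3 vertices and 3 edges, delete both glued faces → V=11, E=21, F=12.
Attach a regular icosahedron (V=12, E=30, F=20) along a 3-gon: merge 3 vertices and 3 edges, delete both glued faces → V=20, E=48, F=30.
Check: V − E + F = 20 − 48 + 30 = 2.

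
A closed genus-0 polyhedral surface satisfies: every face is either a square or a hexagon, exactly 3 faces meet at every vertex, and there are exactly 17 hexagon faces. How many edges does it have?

Let x be the number of squares; then F = 17 + x.
Edge–face incidences: 2E = 6·17 + 4·x = 102 + 4x.
Every vertex has degree 3, so 3V = 2E.
Euler: V − E + F = 2 ⇒ (2E)/3 − E + (17 + x) = 2.
Multiply by 6: 2·(2E) − 3·(2E) + 6·(17 + x) = 12, i.e. 102 + 6x − (102 + 4x) = 12.
Collecting terms: 2x = 12, so x = 6.
Then 2E = 102 + 4·6 = 126, so E = 63, V = 2E/3 = 42, F = 17 + 6 = 23.

63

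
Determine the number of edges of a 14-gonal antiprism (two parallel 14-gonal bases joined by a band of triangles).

An antiprism on an n-gon has two n-gon caps and 2n triangles: V = 2·14 = 28, E = 4·14 = 56, F = 2·14 + 2 = 30.

56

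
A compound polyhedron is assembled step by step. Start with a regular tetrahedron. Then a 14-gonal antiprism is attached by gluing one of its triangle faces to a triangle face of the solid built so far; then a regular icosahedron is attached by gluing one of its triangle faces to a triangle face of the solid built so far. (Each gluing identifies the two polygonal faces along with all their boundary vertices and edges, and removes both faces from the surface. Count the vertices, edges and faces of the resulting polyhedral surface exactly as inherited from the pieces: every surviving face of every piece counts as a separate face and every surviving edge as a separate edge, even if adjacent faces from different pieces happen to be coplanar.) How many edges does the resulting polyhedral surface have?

A regular tetrahedron: V=4, E=6, F=4.
Attach a 14-gonal antiprism (V=28, E=56, F=30) along a 3-gon: merge 3 vertices and 3 edges, delete both glued faces → V=29, E=59, F=32.
Attach a regular icosahedron (V=12, E=30, F=20) along a 3-gon: merge 3 vertices and 3 edges, delete both glued faces → V=38, E=86, F=50.
Check: V − E + F = 38 − 86 + 50 = 2.

86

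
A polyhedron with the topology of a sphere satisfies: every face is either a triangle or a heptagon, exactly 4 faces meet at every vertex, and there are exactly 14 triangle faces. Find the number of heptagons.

2

Let x be the number of heptagons; then F = 14 + x.
Edge–face incidences: 2E = 3·14 + 7·x = 42 + 7x.
Every vertex has degree 4, so 4V = 2E.
Euler: V − E + F = 2 ⇒ (2E)/4 − E + (14 + x) = 2.
Multiply by 8: 2·(2E) − 4·(2E) + 8·(14 + x) = 16, i.e. 112 + 8x − 2·(42 + 7x) = 16.
Collecting terms: −6x + 28 = 16, so −6x = −12, so x = 2.
Then 2E = 42 + 7·2 = 56, so E = 28, V = 2E/4 = 14, F = 14 + 2 = 16.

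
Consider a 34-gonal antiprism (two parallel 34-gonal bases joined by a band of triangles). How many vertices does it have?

68

An antiprism on an n-gon has two n-gon caps and 2n triangles: V = 2·34 = 68, E = 4·34 = 136, F = 2·34 + 2 = 70.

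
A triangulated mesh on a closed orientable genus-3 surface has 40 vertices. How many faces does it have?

χ = 2 − 2·3 = -4, and every face is a triangle so 3F = 2E.
V − E + F = -4 with E = 3F/2 gives 40 − (3/2 − 1)·F = -4, so F = 88 and E = 132.

88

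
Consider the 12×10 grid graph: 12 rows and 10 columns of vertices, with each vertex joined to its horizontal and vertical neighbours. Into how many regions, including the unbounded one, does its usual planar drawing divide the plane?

100

The grid has V = 12·10 = 120 vertices and E = 12·9 + 10·11 = 218 edges.
F = 2 − V + E = 2 − 120 + 218 = 100.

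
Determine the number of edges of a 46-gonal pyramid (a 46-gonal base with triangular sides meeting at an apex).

92

A pyramid on an n-gon base has one n-gon and n triangles: V = 46 + 1 = 47, E = 2·46 = 92, F = 46 + 1 = 47.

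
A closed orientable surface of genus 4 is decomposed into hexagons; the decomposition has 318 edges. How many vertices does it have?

χ = 2 − 2·4 = -6, and every face is a hexagon so 6F = 2E.
F = 2E/6 = 106. Then V = -6 + E − F = -6 + 318 − 106 = 206.

206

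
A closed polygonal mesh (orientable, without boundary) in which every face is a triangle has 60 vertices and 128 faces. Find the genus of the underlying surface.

Every face is a triangle, so 2E = 3·128 = 384, giving E = 192.
χ = V − E + F = 60 − 192 + 128 = -4.
For a closed orientable surface χ = 2 − 2g, so g = (2 − (-4))/2 = 3.

3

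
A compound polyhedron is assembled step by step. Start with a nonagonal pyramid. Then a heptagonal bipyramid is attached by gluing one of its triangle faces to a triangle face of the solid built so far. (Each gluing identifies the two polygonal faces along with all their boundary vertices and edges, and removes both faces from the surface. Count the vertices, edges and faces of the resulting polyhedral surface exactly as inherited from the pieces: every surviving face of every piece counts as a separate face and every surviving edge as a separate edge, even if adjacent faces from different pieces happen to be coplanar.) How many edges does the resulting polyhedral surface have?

36

A nonagonal pyramid: V=10, E=18, F=10.
Attach a heptagonal bipyramid (V=9, E=21, F=14) along a 3-gon: merge 3 vertices and 3 edges, delete both glued faces → V=16, E=36, F=22.
Check: V − E + F = 16 − 36 + 22 = 2.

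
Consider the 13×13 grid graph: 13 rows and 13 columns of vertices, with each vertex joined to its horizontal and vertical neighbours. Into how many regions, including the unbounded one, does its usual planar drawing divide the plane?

145

The grid has V = 13·13 = 169 vertices and E = 13·12 + 13·12 = 312 edges.
F = 2 − V + E = 2 − 169 + 312 = 145.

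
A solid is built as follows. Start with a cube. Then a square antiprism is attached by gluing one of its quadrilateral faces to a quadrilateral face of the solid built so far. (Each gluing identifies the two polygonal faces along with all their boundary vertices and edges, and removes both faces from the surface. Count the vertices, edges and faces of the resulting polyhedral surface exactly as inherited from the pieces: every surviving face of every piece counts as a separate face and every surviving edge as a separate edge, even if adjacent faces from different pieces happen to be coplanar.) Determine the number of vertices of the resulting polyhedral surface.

12

A cube: V=8, E=12, F=6.
Attach a square antiprism (V=8, E=16, F=10) along a 4-gon: merge 4 vertices and 4 edges, delete both glued faces → V=12, E=24, F=14.
Check: V − E + F = 12 − 24 + 14 = 2.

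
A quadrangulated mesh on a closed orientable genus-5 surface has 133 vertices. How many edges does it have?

χ = 2 − 2·5 = -8, and every face is a square so 4F = 2E.
V − E + F = -8 with E = 4F/2 gives 133 − (4/2 − 1)·F = -8, so F = 141 and E = 282.

282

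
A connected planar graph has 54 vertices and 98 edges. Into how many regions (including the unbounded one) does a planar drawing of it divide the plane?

Euler's formula for a connected plane graph: V − E + F = 2, so F = 2 − 54 + 98 = 46.

46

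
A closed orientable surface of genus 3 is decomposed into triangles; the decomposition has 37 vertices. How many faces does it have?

82

χ = 2 − 2·3 = -4, and every face is a triangle so 3F = 2E.
V − E + F = -4 with E = 3F/2 gives 37 − (3/2 − 1)·F = -4, so F = 82 and E = 123.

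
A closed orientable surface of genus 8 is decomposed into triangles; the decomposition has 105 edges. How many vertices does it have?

21

χ = 2 − 2·8 = -14, and every face is a triangle so 3F = 2E.
F = 2E/3 = 70. Then V = -14 + E − F = -14 + 105 − 70 = 21.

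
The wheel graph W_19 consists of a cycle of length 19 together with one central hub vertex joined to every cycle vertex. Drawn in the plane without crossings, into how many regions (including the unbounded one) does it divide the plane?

20

W_19 has V = 19 + 1 = 20 vertices and E = 2·19 = 38 edges.
By Euler's formula F = 2 − V + E = 2 − 20 + 38 = 20.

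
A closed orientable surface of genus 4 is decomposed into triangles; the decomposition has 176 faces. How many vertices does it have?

χ = 2 − 2·4 = -6, and every face is a triangle so 3F = 2E.
E = 3·176/2 = 264. Then V = -6 + E − F = -6 + 264 − 176 = 82.

82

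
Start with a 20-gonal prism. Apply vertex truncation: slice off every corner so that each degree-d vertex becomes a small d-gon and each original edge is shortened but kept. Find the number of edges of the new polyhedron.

The base solid has V = 40, E = 60, F = 22.
Truncation replaces each original edge-end by a new vertex, so V′ = 2E = 120.
Each original edge survives, and each old vertex of degree d contributes d new edges; summing degrees gives Σd = 2E, so E′ = E + 2E = 3E = 180.
Each original face survives and each original vertex becomes one new face: F′ = F + V = 62.

180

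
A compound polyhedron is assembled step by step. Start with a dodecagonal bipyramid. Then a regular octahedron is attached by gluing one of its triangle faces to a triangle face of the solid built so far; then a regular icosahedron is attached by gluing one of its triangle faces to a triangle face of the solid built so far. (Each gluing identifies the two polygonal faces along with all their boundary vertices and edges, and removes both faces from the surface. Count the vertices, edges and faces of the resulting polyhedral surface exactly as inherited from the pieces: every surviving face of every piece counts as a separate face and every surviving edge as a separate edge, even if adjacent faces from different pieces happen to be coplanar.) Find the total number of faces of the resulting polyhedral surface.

48

A dodecagonal bipyramid: V=14, E=36, F=24.
Attach a regular octahedron (V=6, E=12, F=8) along a 3-gon: merge 3 vertices and 3 edges, delete both glued faces → V=17, E=45, F=30.
Attach a regular icosahedron (V=12, E=30, F=20) along a 3-gon: merge 3 vertices and 3 edges, delete both glued faces → V=26, E=72, F=48.
Check: V − E + F = 26 − 72 + 48 = 2.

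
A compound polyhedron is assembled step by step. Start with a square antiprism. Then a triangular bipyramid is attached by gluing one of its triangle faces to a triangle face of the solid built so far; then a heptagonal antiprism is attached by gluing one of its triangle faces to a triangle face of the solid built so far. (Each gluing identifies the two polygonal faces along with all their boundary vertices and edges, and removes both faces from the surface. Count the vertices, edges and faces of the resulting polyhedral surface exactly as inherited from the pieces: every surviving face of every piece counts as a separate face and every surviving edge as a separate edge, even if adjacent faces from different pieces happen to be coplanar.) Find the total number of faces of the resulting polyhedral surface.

A square antiprism: V=8, E=16, F=10.
Attach a triangular bipyramid (V=5, E=9, F=6) along a 3-gon: merge 3 vertices and 3 edges, delete both glued faces → V=10, E=22, F=14.
Attach a heptagonal antiprism (V=14, E=28, F=16) along a 3-gon: merge 3 vertices and 3 edges, delete both glued faces → V=21, E=47, F=28.
Check: V − E + F = 21 − 47 + 28 = 2.

28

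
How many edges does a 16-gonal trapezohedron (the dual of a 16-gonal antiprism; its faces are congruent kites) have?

The n-trapezohedron (dual of the n-antiprism) has V = 2·16 + 2 = 34, E = 4·16 = 64, F = 2·16 = 32.

64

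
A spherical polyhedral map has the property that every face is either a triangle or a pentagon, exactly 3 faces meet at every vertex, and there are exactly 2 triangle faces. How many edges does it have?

Let x be the number of pentagons; then F = 2 + x.
Edge–face incidences: 2E = 3·2 + 5·x = 6 + 5x.
Every vertex has degree 3, so 3V = 2E.
Euler: V − E + F = 2 ⇒ (2E)/3 − E + (2 + x) = 2.
Multiply by 6: 2·(2E) − 3·(2E) + 6·(2 + x) = 12, i.e. 12 + 6x − (6 + 5x) = 12.
Collecting terms: x + 6 = 12, so x = 6.
Then 2E = 6 + 5·6 = 36, so E = 18, V = 2E/3 = 12, F = 2 + 6 = 8.

18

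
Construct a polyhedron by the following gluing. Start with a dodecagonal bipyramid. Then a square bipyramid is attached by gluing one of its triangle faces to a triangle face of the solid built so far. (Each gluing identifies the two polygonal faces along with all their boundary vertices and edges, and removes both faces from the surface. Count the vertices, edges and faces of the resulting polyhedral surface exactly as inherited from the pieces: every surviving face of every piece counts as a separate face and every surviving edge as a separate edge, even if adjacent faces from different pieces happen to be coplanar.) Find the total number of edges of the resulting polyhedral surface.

45

A dodecagonal bipyramid: V=14, E=36, F=24.
Attach a square bipyramid (V=6, E=12, F=8) along a 3-gon: merge 3 vertices and 3 edges, delete both glued faces → V=17, E=45, F=30.
Check: V − E + F = 17 − 45 + 30 = 2.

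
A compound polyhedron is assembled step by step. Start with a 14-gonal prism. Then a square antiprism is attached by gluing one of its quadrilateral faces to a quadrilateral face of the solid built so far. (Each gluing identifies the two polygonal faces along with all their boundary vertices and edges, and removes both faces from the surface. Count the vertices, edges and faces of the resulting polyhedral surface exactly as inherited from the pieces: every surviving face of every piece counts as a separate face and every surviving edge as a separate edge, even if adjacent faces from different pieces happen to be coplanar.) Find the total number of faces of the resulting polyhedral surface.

24

A 14-gonal prism: V=28, E=42, F=16.
Attach a square antiprism (V=8, E=16, F=10) along a 4-gon: merge 4 vertices and 4 edges, delete both glued faces → V=32, E=54, F=24.
Check: V − E + F = 32 − 54 + 24 = 2.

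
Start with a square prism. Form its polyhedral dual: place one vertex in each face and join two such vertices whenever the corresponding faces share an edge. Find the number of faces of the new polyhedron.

8

The base solid has V = 8, E = 12, F = 6.
The dual swaps V and F and preserves E: V′ = F = 6, E′ = E = 12, F′ = V = 8.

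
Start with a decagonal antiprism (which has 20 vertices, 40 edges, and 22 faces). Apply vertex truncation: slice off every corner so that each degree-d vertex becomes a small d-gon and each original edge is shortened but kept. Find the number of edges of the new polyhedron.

Truncation replaces each original edge-end by a new vertex, so V′ = 2E = 80.
Each original edge survives, and each old vertex of degree d contributes d new edges; summing degrees gives Σd = 2E, so E′ = E + 2E = 3E = 120.
Each original face survives and each original vertex becomes one new face: F′ = F + V = 42.

120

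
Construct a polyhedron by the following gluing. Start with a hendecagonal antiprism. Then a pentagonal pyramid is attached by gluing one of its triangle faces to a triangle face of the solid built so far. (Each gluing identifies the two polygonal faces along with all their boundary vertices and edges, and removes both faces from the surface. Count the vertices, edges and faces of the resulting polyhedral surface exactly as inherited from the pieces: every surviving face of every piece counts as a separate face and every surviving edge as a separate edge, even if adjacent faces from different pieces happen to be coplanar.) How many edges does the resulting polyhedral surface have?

51

A hendecagonal antiprism: V=22, E=44, F=24.
Attach a pentagonal pyramid (V=6, E=10, F=6) along a 3-gon: merge 3 vertices and 3 edges, delete both glued faces → V=25, E=51, F=28.
Check: V − E + F = 25 − 51 + 28 = 2.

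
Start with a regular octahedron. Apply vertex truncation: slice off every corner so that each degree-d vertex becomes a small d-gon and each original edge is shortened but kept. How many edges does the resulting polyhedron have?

36

The base solid has V = 6, E = 12, F = 8.
Truncation replaces each original edge-end by a new vertex, so V′ = 2E = 24.
Each original edge survives, and each old vertex of degree d contributes d new edges; summing degrees gives Σd = 2E, so E′ = E + 2E = 3E = 36.
Each original face survives and each original vertex becomes one new face: F′ = F + V = 14.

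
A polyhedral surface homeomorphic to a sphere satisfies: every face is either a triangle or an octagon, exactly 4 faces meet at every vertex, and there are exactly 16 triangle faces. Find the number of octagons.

Let x be the number of octagons; then F = 16 + x.
Edge–face incidences: 2E = 3·16 + 8·x = 48 + 8x.
Every vertex has degree 4, so 4V = 2E.
Euler: V − E + F = 2 ⇒ (2E)/4 − E + (16 + x) = 2.
Multiply by 8: 2·(2E) − 4·(2E) + 8·(16 + x) = 16, i.e. 128 + 8x − 2·(48 + 8x) = 16.
Collecting terms: −8x + 32 = 16, so −8x = −16, so x = 2.
Then 2E = 48 + 8·2 = 64, so E = 32, V = 2E/4 = 16, F = 16 + 2 = 18.

2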